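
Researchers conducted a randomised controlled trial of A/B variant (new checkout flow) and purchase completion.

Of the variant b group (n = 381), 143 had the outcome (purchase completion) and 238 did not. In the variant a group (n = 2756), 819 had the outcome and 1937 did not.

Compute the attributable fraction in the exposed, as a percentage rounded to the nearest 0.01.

From the description: a = 143, b = 238, c = 819, d = 1937.
Risk in exposed = 143/381 = 0.37533; risk in unexposed = 819/2756 = 0.29717.
RR = 0.37533/0.29717 = 1.26301
AR% = (RR − 1)/RR × 100 = (1.26301 − 1)/1.26301 × 100 = 20.8240%

20.82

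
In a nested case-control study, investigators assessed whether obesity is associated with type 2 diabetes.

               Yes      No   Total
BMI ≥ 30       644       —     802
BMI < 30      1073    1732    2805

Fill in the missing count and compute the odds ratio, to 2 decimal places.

6.58

The missing cell is in the exposed row: 802 − 644 = 158.
So a = 644, b = 158, c = 1073, d = 1732.
OR = (a·d)/(b·c) = (644 × 1732) / (158 × 1073) = 1115408 / 169534 = 6.57926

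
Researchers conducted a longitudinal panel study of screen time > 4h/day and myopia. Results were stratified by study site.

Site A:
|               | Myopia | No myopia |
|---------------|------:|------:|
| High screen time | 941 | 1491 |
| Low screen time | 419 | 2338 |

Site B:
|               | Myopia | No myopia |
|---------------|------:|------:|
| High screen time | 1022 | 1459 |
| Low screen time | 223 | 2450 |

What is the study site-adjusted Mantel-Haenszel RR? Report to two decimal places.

3.39

RR_MH = Σ(aᵢ·n₀ᵢ/nᵢ) / Σ(cᵢ·n₁ᵢ/nᵢ), with n₁ᵢ = aᵢ+bᵢ (exposed), n₀ᵢ = cᵢ+dᵢ (unexposed), nᵢ = n₁ᵢ+n₀ᵢ.
Stratum 1 (Site A): n₁ = 2432, n₀ = 2757, n = 5189; a·n₀/n = 941·2757/5189 = 499.9686; c·n₁/n = 419·2432/5189 = 196.3785
Stratum 2 (Site B): n₁ = 2481, n₀ = 2673, n = 5154; a·n₀/n = 1022·2673/5154 = 530.0361; c·n₁/n = 223·2481/5154 = 107.3463
RR_MH = (499.9686 + 530.0361) / (196.3785 + 107.3463) = 1030.0047 / 303.7248 = 3.39124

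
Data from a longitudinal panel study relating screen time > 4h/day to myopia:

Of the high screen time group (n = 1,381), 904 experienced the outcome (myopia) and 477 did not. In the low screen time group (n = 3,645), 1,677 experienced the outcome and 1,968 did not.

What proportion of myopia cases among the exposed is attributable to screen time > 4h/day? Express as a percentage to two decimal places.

29.72

From the description: a = 904, b = 477, c = 1677, d = 1968.
Risk in exposed = 904/1381 = 0.65460; risk in unexposed = 1677/3645 = 0.46008.
RR = 0.65460/0.46008 = 1.42278
AR% = (RR − 1)/RR × 100 = (1.42278 − 1)/1.42278 × 100 = 29.7153%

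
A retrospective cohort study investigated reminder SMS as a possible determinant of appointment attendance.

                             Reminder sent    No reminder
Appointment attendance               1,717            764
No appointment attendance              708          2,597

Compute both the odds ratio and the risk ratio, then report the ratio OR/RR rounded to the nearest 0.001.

Reading the table with exposure as columns: a = 1717 (Reminder sent, case), b = 708 (Reminder sent, non-case), c = 764 (No reminder, case), d = 2597.
OR = (1717·2597)/(708·764) = 4459049/540912 = 8.24358
Risk in exposed = 1717/2425 = 0.70804; risk in unexposed = 764/3361 = 0.22731; RR = 3.11483
OR/RR = 8.24358 / 3.11483 = 2.64656
The outcome is not rare, so the OR lies further from 1 than the RR.

2.647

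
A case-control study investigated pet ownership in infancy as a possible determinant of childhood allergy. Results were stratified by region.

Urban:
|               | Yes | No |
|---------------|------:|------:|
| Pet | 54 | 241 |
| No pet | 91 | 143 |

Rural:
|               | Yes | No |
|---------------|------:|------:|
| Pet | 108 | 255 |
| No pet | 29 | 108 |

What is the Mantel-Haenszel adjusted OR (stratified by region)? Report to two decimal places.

0.67

OR_MH = Σ(aᵢdᵢ/nᵢ) / Σ(bᵢcᵢ/nᵢ), where nᵢ is the stratum total.
Stratum 1 (Urban): n = 529; a·d/n = 54·143/529 = 14.5974; b·c/n = 241·91/529 = 41.4575
Stratum 2 (Rural): n = 500; a·d/n = 108·108/500 = 23.3280; b·c/n = 255·29/500 = 14.7900
OR_MH = (14.5974 + 23.3280) / (41.4575 + 14.7900) = 37.9254 / 56.2475 = 0.67426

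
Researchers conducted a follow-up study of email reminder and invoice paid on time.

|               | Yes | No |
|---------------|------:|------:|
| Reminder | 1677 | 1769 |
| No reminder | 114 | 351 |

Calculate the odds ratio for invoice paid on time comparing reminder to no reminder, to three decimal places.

Cells: a = 1677, b = 1769, c = 114, d = 351.
OR = (a·d)/(b·c) = (1677 × 351) / (1769 × 114) = 588627 / 201666 = 2.91882
The odds of invoice paid on time are about 2.92 times as high in the reminder group.

2.919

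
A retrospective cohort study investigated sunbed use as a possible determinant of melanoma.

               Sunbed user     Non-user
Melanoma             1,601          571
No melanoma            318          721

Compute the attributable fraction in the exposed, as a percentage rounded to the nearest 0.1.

47.0

Reading the table with exposure as columns: a = 1601 (Sunbed user, case), b = 318 (Sunbed user, non-case), c = 571 (Non-user, case), d = 721.
Risk in exposed = 1601/1919 = 0.83429; risk in unexposed = 571/1292 = 0.44195.
RR = 0.83429/0.44195 = 1.88774
AR% = (RR − 1)/RR × 100 = (1.88774 − 1)/1.88774 × 100 = 47.0267%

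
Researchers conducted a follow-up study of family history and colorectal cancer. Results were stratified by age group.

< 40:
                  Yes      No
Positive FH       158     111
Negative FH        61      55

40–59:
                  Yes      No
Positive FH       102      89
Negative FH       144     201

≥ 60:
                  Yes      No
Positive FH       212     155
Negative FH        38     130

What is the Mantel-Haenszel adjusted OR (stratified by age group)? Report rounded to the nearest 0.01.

OR_MH = Σ(aᵢdᵢ/nᵢ) / Σ(bᵢcᵢ/nᵢ), where nᵢ is the stratum total.
Stratum 1 (< 40): n = 385; a·d/n = 158·55/385 = 22.5714; b·c/n = 111·61/385 = 17.5870
Stratum 2 (40–59): n = 536; a·d/n = 102·201/536 = 38.2500; b·c/n = 89·144/536 = 23.9104
Stratum 3 (≥ 60): n = 535; a·d/n = 212·130/535 = 51.5140; b·c/n = 155·38/535 = 11.0093
OR_MH = (22.5714 + 38.2500 + 51.5140) / (17.5870 + 23.9104 + 11.0093) = 112.3354 / 52.5068 = 2.13945

2.14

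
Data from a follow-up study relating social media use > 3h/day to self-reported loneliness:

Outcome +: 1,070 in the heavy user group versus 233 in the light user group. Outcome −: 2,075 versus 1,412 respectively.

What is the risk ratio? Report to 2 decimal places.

2.40

From the description: a = 1070, b = 2075, c = 233, d = 1412.
Risk in exposed = 1070/3145 = 0.34022; risk in unexposed = 233/1645 = 0.14164.
RR = 0.34022 / 0.14164 = 2.40200
The risk among the exposed is 2.40 times that among the unexposed.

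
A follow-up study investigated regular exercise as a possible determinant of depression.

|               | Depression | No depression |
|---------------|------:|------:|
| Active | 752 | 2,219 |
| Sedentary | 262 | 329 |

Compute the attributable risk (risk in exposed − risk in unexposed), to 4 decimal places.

-0.1902

Cells: a = 752, b = 2219, c = 262, d = 329.
Risk in exposed = 752/2971 = 0.253113; risk in unexposed = 262/591 = 0.443316.
Risk difference = 0.253113 − 0.443316 = -0.190203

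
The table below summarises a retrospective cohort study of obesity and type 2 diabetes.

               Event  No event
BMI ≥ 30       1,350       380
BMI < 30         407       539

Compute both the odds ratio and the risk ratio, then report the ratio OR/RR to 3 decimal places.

2.594

Cells: a = 1350, b = 380, c = 407, d = 539.
OR = (1350·539)/(380·407) = 727650/154660 = 4.70484
Risk in exposed = 1350/1730 = 0.78035; risk in unexposed = 407/946 = 0.43023; RR = 1.81378
OR/RR = 4.70484 / 1.81378 = 2.59394
The outcome is not rare, so the OR lies further from 1 than the RR.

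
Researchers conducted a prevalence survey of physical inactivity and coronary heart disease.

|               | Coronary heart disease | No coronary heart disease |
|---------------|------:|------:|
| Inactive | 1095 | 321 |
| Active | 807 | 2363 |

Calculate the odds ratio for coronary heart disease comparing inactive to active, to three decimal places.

Cells: a = 1095, b = 321, c = 807, d = 2363.
OR = (a·d)/(b·c) = (1095 × 2363) / (321 × 807) = 2587485 / 259047 = 9.98848
The odds of coronary heart disease are about 9.99 times as high in the inactive group.

9.988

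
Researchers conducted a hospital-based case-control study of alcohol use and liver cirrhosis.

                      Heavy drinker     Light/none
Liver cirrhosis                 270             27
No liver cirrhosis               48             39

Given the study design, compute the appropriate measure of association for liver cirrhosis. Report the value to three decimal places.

8.125

Reading the table with exposure as columns: a = 270 (Heavy drinker, case), b = 48 (Heavy drinker, non-case), c = 27 (Light/none, case), d = 39.
This is a hospital-based case-control study: participants were sampled on outcome status, so risks in the source population cannot be estimated directly — relative risk is not valid here. The odds ratio is the appropriate measure.
OR = (a·d)/(b·c) = (270 × 39) / (48 × 27) = 10530 / 1296 = 8.12500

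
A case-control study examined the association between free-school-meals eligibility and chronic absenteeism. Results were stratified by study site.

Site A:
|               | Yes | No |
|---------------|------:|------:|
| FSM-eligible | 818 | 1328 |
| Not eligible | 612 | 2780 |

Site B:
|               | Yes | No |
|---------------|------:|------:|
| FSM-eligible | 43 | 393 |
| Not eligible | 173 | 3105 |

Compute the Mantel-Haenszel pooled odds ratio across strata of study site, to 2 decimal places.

OR_MH = Σ(aᵢdᵢ/nᵢ) / Σ(bᵢcᵢ/nᵢ), where nᵢ is the stratum total.
Stratum 1 (Site A): n = 5538; a·d/n = 818·2780/5538 = 410.6248; b·c/n = 1328·612/5538 = 146.7562
Stratum 2 (Site B): n = 3714; a·d/n = 43·3105/3714 = 35.9491; b·c/n = 393·173/3714 = 18.3061
OR_MH = (410.6248 + 35.9491) / (146.7562 + 18.3061) = 446.5739 / 165.0624 = 2.70549

2.71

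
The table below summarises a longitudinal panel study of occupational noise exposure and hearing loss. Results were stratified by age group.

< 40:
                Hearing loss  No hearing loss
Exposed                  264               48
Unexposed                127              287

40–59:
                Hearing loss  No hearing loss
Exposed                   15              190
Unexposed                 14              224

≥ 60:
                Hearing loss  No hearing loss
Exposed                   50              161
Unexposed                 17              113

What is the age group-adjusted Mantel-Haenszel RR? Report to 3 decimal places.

2.482

RR_MH = Σ(aᵢ·n₀ᵢ/nᵢ) / Σ(cᵢ·n₁ᵢ/nᵢ), with n₁ᵢ = aᵢ+bᵢ (exposed), n₀ᵢ = cᵢ+dᵢ (unexposed), nᵢ = n₁ᵢ+n₀ᵢ.
Stratum 1 (< 40): n₁ = 312, n₀ = 414, n = 726; a·n₀/n = 264·414/726 = 150.5455; c·n₁/n = 127·312/726 = 54.5785
Stratum 2 (40–59): n₁ = 205, n₀ = 238, n = 443; a·n₀/n = 15·238/443 = 8.0587; c·n₁/n = 14·205/443 = 6.4786
Stratum 3 (≥ 60): n₁ = 211, n₀ = 130, n = 341; a·n₀/n = 50·130/341 = 19.0616; c·n₁/n = 17·211/341 = 10.5191
RR_MH = (150.5455 + 8.0587 + 19.0616) / (54.5785 + 6.4786 + 10.5191) = 177.6657 / 71.5761 = 2.48219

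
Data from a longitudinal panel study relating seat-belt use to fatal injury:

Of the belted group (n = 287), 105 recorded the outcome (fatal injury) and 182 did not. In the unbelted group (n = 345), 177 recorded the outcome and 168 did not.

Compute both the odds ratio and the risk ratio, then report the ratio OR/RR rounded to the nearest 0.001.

0.768

From the description: a = 105, b = 182, c = 177, d = 168.
OR = (105·168)/(182·177) = 17640/32214 = 0.54759
Risk in exposed = 105/287 = 0.36585; risk in unexposed = 177/345 = 0.51304; RR = 0.71310
OR/RR = 0.54759 / 0.71310 = 0.76789
The outcome is not rare, so the OR lies further from 1 than the RR.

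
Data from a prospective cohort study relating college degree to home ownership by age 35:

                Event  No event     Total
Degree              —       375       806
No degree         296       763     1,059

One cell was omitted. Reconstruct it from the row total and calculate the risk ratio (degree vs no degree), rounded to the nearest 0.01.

The missing cell is in the exposed row: 806 − 375 = 431.
So a = 431, b = 375, c = 296, d = 763.
RR = [a/(a+b)] / [c/(c+d)] = (431/806) / (296/1059) = 0.53474/0.27951 = 1.91314

1.91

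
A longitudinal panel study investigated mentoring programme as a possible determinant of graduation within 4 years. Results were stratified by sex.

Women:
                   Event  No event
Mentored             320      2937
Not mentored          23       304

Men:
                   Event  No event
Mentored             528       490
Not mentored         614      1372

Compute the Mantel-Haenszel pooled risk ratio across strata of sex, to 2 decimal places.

1.65

RR_MH = Σ(aᵢ·n₀ᵢ/nᵢ) / Σ(cᵢ·n₁ᵢ/nᵢ), with n₁ᵢ = aᵢ+bᵢ (exposed), n₀ᵢ = cᵢ+dᵢ (unexposed), nᵢ = n₁ᵢ+n₀ᵢ.
Stratum 1 (Women): n₁ = 3257, n₀ = 327, n = 3584; a·n₀/n = 320·327/3584 = 29.1964; c·n₁/n = 23·3257/3584 = 20.9015
Stratum 2 (Men): n₁ = 1018, n₀ = 1986, n = 3004; a·n₀/n = 528·1986/3004 = 349.0706; c·n₁/n = 614·1018/3004 = 208.0732
RR_MH = (29.1964 + 349.0706) / (20.9015 + 208.0732) = 378.2670 / 228.9747 = 1.65200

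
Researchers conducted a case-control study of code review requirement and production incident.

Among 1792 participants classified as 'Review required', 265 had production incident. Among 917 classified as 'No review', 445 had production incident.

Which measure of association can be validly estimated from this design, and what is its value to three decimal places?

From the description: a = 265, b = 1527, c = 445, d = 472.
This is a case-control study: participants were sampled on outcome status, so risks in the source population cannot be estimated directly — relative risk is not valid here. The odds ratio is the appropriate measure.
OR = (a·d)/(b·c) = (265 × 472) / (1527 × 445) = 125080 / 679515 = 0.18407

0.184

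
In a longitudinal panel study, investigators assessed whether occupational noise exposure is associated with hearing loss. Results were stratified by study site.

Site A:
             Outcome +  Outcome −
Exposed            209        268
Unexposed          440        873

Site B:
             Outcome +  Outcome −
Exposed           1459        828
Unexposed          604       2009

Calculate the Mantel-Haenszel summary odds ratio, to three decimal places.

OR_MH = Σ(aᵢdᵢ/nᵢ) / Σ(bᵢcᵢ/nᵢ), where nᵢ is the stratum total.
Stratum 1 (Site A): n = 1790; a·d/n = 209·873/1790 = 101.9313; b·c/n = 268·440/1790 = 65.8771
Stratum 2 (Site B): n = 4900; a·d/n = 1459·2009/4900 = 598.1900; b·c/n = 828·604/4900 = 102.0637
OR_MH = (101.9313 + 598.1900) / (65.8771 + 102.0637) = 700.1213 / 167.9408 = 4.16886

4.169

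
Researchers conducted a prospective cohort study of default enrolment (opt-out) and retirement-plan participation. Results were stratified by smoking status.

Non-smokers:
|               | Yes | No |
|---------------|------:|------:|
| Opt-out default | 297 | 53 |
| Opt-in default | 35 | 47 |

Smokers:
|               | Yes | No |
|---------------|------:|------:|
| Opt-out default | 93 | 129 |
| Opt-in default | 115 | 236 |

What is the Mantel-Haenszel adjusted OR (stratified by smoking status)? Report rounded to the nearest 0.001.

2.340

OR_MH = Σ(aᵢdᵢ/nᵢ) / Σ(bᵢcᵢ/nᵢ), where nᵢ is the stratum total.
Stratum 1 (Non-smokers): n = 432; a·d/n = 297·47/432 = 32.3125; b·c/n = 53·35/432 = 4.2940
Stratum 2 (Smokers): n = 573; a·d/n = 93·236/573 = 38.3037; b·c/n = 129·115/573 = 25.8901
OR_MH = (32.3125 + 38.3037) / (4.2940 + 25.8901) = 70.6162 / 30.1840 = 2.33952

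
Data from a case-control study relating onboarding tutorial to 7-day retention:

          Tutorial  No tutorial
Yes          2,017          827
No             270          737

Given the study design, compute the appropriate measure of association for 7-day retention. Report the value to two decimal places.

Reading the table with exposure as columns: a = 2017 (Tutorial, case), b = 270 (Tutorial, non-case), c = 827 (No tutorial, case), d = 737.
This is a case-control study: participants were sampled on outcome status, so risks in the source population cannot be estimated directly — relative risk is not valid here. The odds ratio is the appropriate measure.
OR = (a·d)/(b·c) = (2017 × 737) / (270 × 827) = 1486529 / 223290 = 6.65739

6.66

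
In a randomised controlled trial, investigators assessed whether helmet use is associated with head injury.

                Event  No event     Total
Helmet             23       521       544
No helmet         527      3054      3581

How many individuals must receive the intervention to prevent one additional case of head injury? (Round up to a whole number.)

Risk in treated group = 23/544 = 0.04228; risk in control = 527/3581 = 0.14717.
Absolute risk reduction = 0.14717 − 0.04228 = 0.10489
NNT = 1 / ARR = 1 / 0.10489 = 9.534 → round up → 10

10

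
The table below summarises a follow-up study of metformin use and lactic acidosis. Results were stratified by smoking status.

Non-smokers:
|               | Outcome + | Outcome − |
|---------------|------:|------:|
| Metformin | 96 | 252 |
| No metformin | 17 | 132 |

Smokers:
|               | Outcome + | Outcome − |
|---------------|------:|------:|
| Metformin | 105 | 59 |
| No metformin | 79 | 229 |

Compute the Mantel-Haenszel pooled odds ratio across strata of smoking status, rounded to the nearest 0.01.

4.13

OR_MH = Σ(aᵢdᵢ/nᵢ) / Σ(bᵢcᵢ/nᵢ), where nᵢ is the stratum total.
Stratum 1 (Non-smokers): n = 497; a·d/n = 96·132/497 = 25.4970; b·c/n = 252·17/497 = 8.6197
Stratum 2 (Smokers): n = 472; a·d/n = 105·229/472 = 50.9428; b·c/n = 59·79/472 = 9.8750
OR_MH = (25.4970 + 50.9428) / (8.6197 + 9.8750) = 76.4398 / 18.4947 = 4.13306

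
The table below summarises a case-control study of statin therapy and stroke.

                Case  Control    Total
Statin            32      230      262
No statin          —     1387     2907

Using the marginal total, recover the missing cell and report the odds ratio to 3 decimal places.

0.127

The missing cell is in the unexposed row: 2907 − 1387 = 1520.
So a = 32, b = 230, c = 1520, d = 1387.
OR = (a·d)/(b·c) = (32 × 1387) / (230 × 1520) = 44384 / 349600 = 0.12696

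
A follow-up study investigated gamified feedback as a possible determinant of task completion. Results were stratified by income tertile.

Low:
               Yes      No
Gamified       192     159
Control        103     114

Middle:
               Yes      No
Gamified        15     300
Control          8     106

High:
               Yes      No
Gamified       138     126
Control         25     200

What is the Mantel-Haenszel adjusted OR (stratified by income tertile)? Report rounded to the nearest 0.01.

2.41

OR_MH = Σ(aᵢdᵢ/nᵢ) / Σ(bᵢcᵢ/nᵢ), where nᵢ is the stratum total.
Stratum 1 (Low): n = 568; a·d/n = 192·114/568 = 38.5352; b·c/n = 159·103/568 = 28.8327
Stratum 2 (Middle): n = 429; a·d/n = 15·106/429 = 3.7063; b·c/n = 300·8/429 = 5.5944
Stratum 3 (High): n = 489; a·d/n = 138·200/489 = 56.4417; b·c/n = 126·25/489 = 6.4417
OR_MH = (38.5352 + 3.7063 + 56.4417) / (28.8327 + 5.5944 + 6.4417) = 98.6832 / 40.8689 = 2.41463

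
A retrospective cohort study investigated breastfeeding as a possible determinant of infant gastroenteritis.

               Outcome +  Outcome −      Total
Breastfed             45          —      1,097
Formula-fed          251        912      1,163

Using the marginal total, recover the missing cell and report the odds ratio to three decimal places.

0.155

The missing cell is in the exposed row: 1097 − 45 = 1052.
So a = 45, b = 1052, c = 251, d = 912.
OR = (a·d)/(b·c) = (45 × 912) / (1052 × 251) = 41040 / 264052 = 0.15542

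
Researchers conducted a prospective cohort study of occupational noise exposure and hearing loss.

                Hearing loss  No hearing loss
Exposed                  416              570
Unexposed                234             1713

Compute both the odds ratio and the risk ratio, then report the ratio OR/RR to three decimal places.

Cells: a = 416, b = 570, c = 234, d = 1713.
OR = (416·1713)/(570·234) = 712608/133380 = 5.34269
Risk in exposed = 416/986 = 0.42191; risk in unexposed = 234/1947 = 0.12018; RR = 3.51048
OR/RR = 5.34269 / 3.51048 = 1.52193
The outcome is not rare, so the OR lies further from 1 than the RR.

1.522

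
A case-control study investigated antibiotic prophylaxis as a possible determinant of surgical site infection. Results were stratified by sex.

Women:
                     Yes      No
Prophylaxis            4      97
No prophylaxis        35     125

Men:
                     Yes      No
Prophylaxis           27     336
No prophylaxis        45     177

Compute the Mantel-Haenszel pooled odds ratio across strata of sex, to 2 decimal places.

OR_MH = Σ(aᵢdᵢ/nᵢ) / Σ(bᵢcᵢ/nᵢ), where nᵢ is the stratum total.
Stratum 1 (Women): n = 261; a·d/n = 4·125/261 = 1.9157; b·c/n = 97·35/261 = 13.0077
Stratum 2 (Men): n = 585; a·d/n = 27·177/585 = 8.1692; b·c/n = 336·45/585 = 25.8462
OR_MH = (1.9157 + 8.1692) / (13.0077 + 25.8462) = 10.0849 / 38.8538 = 0.25956

0.26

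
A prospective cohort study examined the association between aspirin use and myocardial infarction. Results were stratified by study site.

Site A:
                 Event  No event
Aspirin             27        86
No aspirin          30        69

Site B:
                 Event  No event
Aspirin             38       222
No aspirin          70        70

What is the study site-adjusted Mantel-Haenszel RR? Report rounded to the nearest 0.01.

0.42

RR_MH = Σ(aᵢ·n₀ᵢ/nᵢ) / Σ(cᵢ·n₁ᵢ/nᵢ), with n₁ᵢ = aᵢ+bᵢ (exposed), n₀ᵢ = cᵢ+dᵢ (unexposed), nᵢ = n₁ᵢ+n₀ᵢ.
Stratum 1 (Site A): n₁ = 113, n₀ = 99, n = 212; a·n₀/n = 27·99/212 = 12.6085; c·n₁/n = 30·113/212 = 15.9906
Stratum 2 (Site B): n₁ = 260, n₀ = 140, n = 400; a·n₀/n = 38·140/400 = 13.3000; c·n₁/n = 70·260/400 = 45.5000
RR_MH = (12.6085 + 13.3000) / (15.9906 + 45.5000) = 25.9085 / 61.4906 = 0.42134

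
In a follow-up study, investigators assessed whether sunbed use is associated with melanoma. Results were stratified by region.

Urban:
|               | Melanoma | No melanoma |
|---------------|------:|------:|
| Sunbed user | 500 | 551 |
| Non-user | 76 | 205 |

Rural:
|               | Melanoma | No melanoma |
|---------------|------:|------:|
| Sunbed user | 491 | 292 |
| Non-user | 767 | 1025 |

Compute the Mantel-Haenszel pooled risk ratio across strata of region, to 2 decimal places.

1.53

RR_MH = Σ(aᵢ·n₀ᵢ/nᵢ) / Σ(cᵢ·n₁ᵢ/nᵢ), with n₁ᵢ = aᵢ+bᵢ (exposed), n₀ᵢ = cᵢ+dᵢ (unexposed), nᵢ = n₁ᵢ+n₀ᵢ.
Stratum 1 (Urban): n₁ = 1051, n₀ = 281, n = 1332; a·n₀/n = 500·281/1332 = 105.4805; c·n₁/n = 76·1051/1332 = 59.9670
Stratum 2 (Rural): n₁ = 783, n₀ = 1792, n = 2575; a·n₀/n = 491·1792/2575 = 341.6979; c·n₁/n = 767·783/2575 = 233.2276
RR_MH = (105.4805 + 341.6979) / (59.9670 + 233.2276) = 447.1783 / 293.1945 = 1.52519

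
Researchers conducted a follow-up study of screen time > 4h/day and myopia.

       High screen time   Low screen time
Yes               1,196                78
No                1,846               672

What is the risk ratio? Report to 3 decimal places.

Reading the table with exposure as columns: a = 1196 (High screen time, case), b = 1846 (High screen time, non-case), c = 78 (Low screen time, case), d = 672.
Risk in exposed = 1196/3042 = 0.39316; risk in unexposed = 78/750 = 0.10400.
RR = 0.39316 / 0.10400 = 3.78041
The risk among the exposed is 3.78 times that among the unexposed.

3.780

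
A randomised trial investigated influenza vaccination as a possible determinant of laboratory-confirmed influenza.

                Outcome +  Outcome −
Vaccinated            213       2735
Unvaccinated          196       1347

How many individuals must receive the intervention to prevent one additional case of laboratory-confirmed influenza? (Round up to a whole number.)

Risk in treated group = 213/2948 = 0.07225; risk in control = 196/1543 = 0.12703.
Absolute risk reduction = 0.12703 − 0.07225 = 0.05477
NNT = 1 / ARR = 1 / 0.05477 = 18.257 → round up → 19

19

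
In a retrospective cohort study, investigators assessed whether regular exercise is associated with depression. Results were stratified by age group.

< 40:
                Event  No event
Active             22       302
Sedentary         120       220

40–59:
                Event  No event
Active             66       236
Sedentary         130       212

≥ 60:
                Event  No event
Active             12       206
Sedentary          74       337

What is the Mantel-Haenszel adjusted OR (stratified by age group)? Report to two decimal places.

0.28

OR_MH = Σ(aᵢdᵢ/nᵢ) / Σ(bᵢcᵢ/nᵢ), where nᵢ is the stratum total.
Stratum 1 (< 40): n = 664; a·d/n = 22·220/664 = 7.2892; b·c/n = 302·120/664 = 54.5783
Stratum 2 (40–59): n = 644; a·d/n = 66·212/644 = 21.7267; b·c/n = 236·130/644 = 47.6398
Stratum 3 (≥ 60): n = 629; a·d/n = 12·337/629 = 6.4293; b·c/n = 206·74/629 = 24.2353
OR_MH = (7.2892 + 21.7267 + 6.4293) / (54.5783 + 47.6398 + 24.2353) = 35.4451 / 126.4534 = 0.28030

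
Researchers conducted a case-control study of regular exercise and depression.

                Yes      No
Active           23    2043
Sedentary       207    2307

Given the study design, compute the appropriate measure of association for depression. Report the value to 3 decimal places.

0.125

Cells: a = 23, b = 2043, c = 207, d = 2307.
This is a case-control study: participants were sampled on outcome status, so risks in the source population cannot be estimated directly — relative risk is not valid here. The odds ratio is the appropriate measure.
OR = (a·d)/(b·c) = (23 × 2307) / (2043 × 207) = 53061 / 422901 = 0.12547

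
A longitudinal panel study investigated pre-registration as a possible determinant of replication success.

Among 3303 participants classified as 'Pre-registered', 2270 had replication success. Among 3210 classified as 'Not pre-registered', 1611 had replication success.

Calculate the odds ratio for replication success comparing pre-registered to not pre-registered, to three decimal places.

2.181

From the description: a = 2270, b = 1033, c = 1611, d = 1599.
OR = (a·d)/(b·c) = (2270 × 1599) / (1033 × 1611) = 3629730 / 1664163 = 2.18111
The odds of replication success are about 2.18 times as high in the pre-registered group.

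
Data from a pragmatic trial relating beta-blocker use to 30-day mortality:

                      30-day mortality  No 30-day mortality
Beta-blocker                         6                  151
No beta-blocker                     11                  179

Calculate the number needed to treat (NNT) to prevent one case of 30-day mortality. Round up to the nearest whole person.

51

Risk in treated group = 6/157 = 0.03822; risk in control = 11/190 = 0.05789.
Absolute risk reduction = 0.05789 − 0.03822 = 0.01968
NNT = 1 / ARR = 1 / 0.01968 = 50.818 → round up → 51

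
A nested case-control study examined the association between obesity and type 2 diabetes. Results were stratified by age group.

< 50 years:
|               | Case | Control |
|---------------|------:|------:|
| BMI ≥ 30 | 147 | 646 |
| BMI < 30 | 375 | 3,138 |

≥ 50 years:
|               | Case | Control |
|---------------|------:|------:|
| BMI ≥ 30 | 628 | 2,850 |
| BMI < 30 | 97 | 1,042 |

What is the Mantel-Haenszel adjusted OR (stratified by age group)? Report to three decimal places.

2.143

OR_MH = Σ(aᵢdᵢ/nᵢ) / Σ(bᵢcᵢ/nᵢ), where nᵢ is the stratum total.
Stratum 1 (< 50 years): n = 4306; a·d/n = 147·3138/4306 = 107.1263; b·c/n = 646·375/4306 = 56.2587
Stratum 2 (≥ 50 years): n = 4617; a·d/n = 628·1042/4617 = 141.7319; b·c/n = 2850·97/4617 = 59.8765
OR_MH = (107.1263 + 141.7319) / (56.2587 + 59.8765) = 248.8582 / 116.1353 = 2.14283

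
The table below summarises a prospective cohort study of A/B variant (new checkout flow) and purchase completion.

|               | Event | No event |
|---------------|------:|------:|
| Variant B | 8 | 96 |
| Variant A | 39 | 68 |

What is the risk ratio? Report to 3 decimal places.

0.211

Cells: a = 8, b = 96, c = 39, d = 68.
Risk in exposed = 8/104 = 0.07692; risk in unexposed = 39/107 = 0.36449.
RR = 0.07692 / 0.36449 = 0.21105
The risk is 79% lower among the exposed than among the unexposed.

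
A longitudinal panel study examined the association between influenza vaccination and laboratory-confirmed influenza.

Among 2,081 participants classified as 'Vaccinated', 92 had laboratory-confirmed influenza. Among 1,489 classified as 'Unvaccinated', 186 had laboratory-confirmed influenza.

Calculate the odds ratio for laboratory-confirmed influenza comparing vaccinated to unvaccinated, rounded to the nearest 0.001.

From the description: a = 92, b = 1989, c = 186, d = 1303.
OR = (a·d)/(b·c) = (92 × 1303) / (1989 × 186) = 119876 / 369954 = 0.32403
Exposure is associated with lower odds of laboratory-confirmed influenza (OR = 0.32 < 1).

0.324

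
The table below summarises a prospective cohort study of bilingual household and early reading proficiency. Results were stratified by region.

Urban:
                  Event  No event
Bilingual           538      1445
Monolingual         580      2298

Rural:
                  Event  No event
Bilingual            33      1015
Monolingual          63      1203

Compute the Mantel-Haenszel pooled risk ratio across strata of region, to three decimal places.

1.269

RR_MH = Σ(aᵢ·n₀ᵢ/nᵢ) / Σ(cᵢ·n₁ᵢ/nᵢ), with n₁ᵢ = aᵢ+bᵢ (exposed), n₀ᵢ = cᵢ+dᵢ (unexposed), nᵢ = n₁ᵢ+n₀ᵢ.
Stratum 1 (Urban): n₁ = 1983, n₀ = 2878, n = 4861; a·n₀/n = 538·2878/4861 = 318.5279; c·n₁/n = 580·1983/4861 = 236.6056
Stratum 2 (Rural): n₁ = 1048, n₀ = 1266, n = 2314; a·n₀/n = 33·1266/2314 = 18.0545; c·n₁/n = 63·1048/2314 = 28.5324
RR_MH = (318.5279 + 18.0545) / (236.6056 + 28.5324) = 336.5823 / 265.1380 = 1.26946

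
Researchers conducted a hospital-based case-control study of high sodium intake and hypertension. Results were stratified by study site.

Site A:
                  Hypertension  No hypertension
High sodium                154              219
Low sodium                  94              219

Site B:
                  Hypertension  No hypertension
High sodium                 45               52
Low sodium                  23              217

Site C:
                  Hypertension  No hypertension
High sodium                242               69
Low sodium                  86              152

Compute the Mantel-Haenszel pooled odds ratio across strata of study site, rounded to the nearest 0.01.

OR_MH = Σ(aᵢdᵢ/nᵢ) / Σ(bᵢcᵢ/nᵢ), where nᵢ is the stratum total.
Stratum 1 (Site A): n = 686; a·d/n = 154·219/686 = 49.1633; b·c/n = 219·94/686 = 30.0087
Stratum 2 (Site B): n = 337; a·d/n = 45·217/337 = 28.9763; b·c/n = 52·23/337 = 3.5490
Stratum 3 (Site C): n = 549; a·d/n = 242·152/549 = 67.0018; b·c/n = 69·86/549 = 10.8087
OR_MH = (49.1633 + 28.9763 + 67.0018) / (30.0087 + 3.5490 + 10.8087) = 145.1413 / 44.3665 = 3.27142

3.27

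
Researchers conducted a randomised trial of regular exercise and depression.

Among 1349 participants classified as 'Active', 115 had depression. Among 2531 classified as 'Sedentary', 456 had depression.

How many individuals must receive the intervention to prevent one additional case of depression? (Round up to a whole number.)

Risk in treated group = 115/1349 = 0.08525; risk in control = 456/2531 = 0.18017.
Absolute risk reduction = 0.18017 − 0.08525 = 0.09492
NNT = 1 / ARR = 1 / 0.09492 = 10.535 → round up → 11

11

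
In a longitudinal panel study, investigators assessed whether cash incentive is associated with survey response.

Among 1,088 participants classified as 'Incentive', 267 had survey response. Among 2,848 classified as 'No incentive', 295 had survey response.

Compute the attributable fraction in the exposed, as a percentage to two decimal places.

From the description: a = 267, b = 821, c = 295, d = 2553.
Risk in exposed = 267/1088 = 0.24540; risk in unexposed = 295/2848 = 0.10358.
RR = 0.24540/0.10358 = 2.36919
AR% = (RR − 1)/RR × 100 = (2.36919 − 1)/2.36919 × 100 = 57.7915%

57.79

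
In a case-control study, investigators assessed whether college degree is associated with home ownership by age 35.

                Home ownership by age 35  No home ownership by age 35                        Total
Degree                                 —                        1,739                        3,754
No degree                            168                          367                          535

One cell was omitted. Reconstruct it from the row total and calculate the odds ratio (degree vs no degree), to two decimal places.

2.53

The missing cell is in the exposed row: 3754 − 1739 = 2015.
So a = 2015, b = 1739, c = 168, d = 367.
OR = (a·d)/(b·c) = (2015 × 367) / (1739 × 168) = 739505 / 292152 = 2.53123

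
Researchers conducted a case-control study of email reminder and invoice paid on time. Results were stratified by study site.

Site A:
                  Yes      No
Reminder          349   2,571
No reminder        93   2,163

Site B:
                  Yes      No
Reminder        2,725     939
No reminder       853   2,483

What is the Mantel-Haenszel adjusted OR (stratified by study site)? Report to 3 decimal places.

OR_MH = Σ(aᵢdᵢ/nᵢ) / Σ(bᵢcᵢ/nᵢ), where nᵢ is the stratum total.
Stratum 1 (Site A): n = 5176; a·d/n = 349·2163/5176 = 145.8437; b·c/n = 2571·93/5176 = 46.1946
Stratum 2 (Site B): n = 7000; a·d/n = 2725·2483/7000 = 966.5964; b·c/n = 939·853/7000 = 114.4239
OR_MH = (145.8437 + 966.5964) / (46.1946 + 114.4239) = 1112.4401 / 160.6184 = 6.92598

6.926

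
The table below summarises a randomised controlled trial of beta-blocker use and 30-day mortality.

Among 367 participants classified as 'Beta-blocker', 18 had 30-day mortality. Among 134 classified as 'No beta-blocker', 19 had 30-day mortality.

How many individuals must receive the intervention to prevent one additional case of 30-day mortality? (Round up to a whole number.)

11

Risk in treated group = 18/367 = 0.04905; risk in control = 19/134 = 0.14179.
Absolute risk reduction = 0.14179 − 0.04905 = 0.09274
NNT = 1 / ARR = 1 / 0.09274 = 10.782 → round up → 11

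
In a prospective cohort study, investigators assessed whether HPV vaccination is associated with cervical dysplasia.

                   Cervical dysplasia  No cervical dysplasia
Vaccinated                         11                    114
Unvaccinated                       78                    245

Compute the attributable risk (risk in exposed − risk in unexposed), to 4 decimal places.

-0.1535

Cells: a = 11, b = 114, c = 78, d = 245.
Risk in exposed = 11/125 = 0.088000; risk in unexposed = 78/323 = 0.241486.
Risk difference = 0.088000 − 0.241486 = -0.153486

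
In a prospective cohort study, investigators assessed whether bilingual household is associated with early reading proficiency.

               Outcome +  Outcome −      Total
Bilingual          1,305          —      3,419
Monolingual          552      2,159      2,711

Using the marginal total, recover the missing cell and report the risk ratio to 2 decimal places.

1.87

The missing cell is in the exposed row: 3419 − 1305 = 2114.
So a = 1305, b = 2114, c = 552, d = 2159.
RR = [a/(a+b)] / [c/(c+d)] = (1305/3419) / (552/2711) = 0.38169/0.20361 = 1.87457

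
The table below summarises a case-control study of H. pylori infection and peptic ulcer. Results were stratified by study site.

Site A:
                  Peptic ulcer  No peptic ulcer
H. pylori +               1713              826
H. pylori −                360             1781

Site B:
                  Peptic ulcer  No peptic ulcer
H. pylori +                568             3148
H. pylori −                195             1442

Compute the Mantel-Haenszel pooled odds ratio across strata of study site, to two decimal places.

4.52

OR_MH = Σ(aᵢdᵢ/nᵢ) / Σ(bᵢcᵢ/nᵢ), where nᵢ is the stratum total.
Stratum 1 (Site A): n = 4680; a·d/n = 1713·1781/4680 = 651.8917; b·c/n = 826·360/4680 = 63.5385
Stratum 2 (Site B): n = 5353; a·d/n = 568·1442/5353 = 153.0088; b·c/n = 3148·195/5353 = 114.6759
OR_MH = (651.8917 + 153.0088) / (63.5385 + 114.6759) = 804.9004 / 178.2143 = 4.51647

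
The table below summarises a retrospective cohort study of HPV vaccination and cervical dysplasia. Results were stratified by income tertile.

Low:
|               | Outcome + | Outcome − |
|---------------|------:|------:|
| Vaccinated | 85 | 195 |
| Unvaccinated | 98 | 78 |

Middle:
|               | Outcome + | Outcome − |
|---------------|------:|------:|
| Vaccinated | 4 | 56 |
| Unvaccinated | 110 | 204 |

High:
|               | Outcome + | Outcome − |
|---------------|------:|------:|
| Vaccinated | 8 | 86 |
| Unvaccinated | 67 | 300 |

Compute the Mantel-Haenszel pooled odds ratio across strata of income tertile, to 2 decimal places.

OR_MH = Σ(aᵢdᵢ/nᵢ) / Σ(bᵢcᵢ/nᵢ), where nᵢ is the stratum total.
Stratum 1 (Low): n = 456; a·d/n = 85·78/456 = 14.5395; b·c/n = 195·98/456 = 41.9079
Stratum 2 (Middle): n = 374; a·d/n = 4·204/374 = 2.1818; b·c/n = 56·110/374 = 16.4706
Stratum 3 (High): n = 461; a·d/n = 8·300/461 = 5.2061; b·c/n = 86·67/461 = 12.4989
OR_MH = (14.5395 + 2.1818 + 5.2061) / (41.9079 + 16.4706 + 12.4989) = 21.9274 / 70.8774 = 0.30937

0.31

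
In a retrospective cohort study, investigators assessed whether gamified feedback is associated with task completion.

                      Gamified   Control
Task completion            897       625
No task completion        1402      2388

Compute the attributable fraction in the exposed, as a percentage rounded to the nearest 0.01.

Reading the table with exposure as columns: a = 897 (Gamified, case), b = 1402 (Gamified, non-case), c = 625 (Control, case), d = 2388.
Risk in exposed = 897/2299 = 0.39017; risk in unexposed = 625/3013 = 0.20743.
RR = 0.39017/0.20743 = 1.88093
AR% = (RR − 1)/RR × 100 = (1.88093 − 1)/1.88093 × 100 = 46.8348%

46.83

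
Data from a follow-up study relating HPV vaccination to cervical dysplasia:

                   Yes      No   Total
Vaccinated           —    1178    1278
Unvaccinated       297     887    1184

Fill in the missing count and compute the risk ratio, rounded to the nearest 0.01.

The missing cell is in the exposed row: 1278 − 1178 = 100.
So a = 100, b = 1178, c = 297, d = 887.
RR = [a/(a+b)] / [c/(c+d)] = (100/1278) / (297/1184) = 0.07825/0.25084 = 0.31194

0.31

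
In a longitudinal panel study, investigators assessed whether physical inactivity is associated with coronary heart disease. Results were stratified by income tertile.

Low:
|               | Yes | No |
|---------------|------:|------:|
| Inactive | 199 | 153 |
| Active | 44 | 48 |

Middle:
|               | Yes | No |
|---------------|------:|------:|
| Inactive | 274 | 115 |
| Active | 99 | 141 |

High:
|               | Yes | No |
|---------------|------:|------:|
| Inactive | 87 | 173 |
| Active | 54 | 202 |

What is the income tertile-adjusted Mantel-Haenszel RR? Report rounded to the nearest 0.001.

1.532

RR_MH = Σ(aᵢ·n₀ᵢ/nᵢ) / Σ(cᵢ·n₁ᵢ/nᵢ), with n₁ᵢ = aᵢ+bᵢ (exposed), n₀ᵢ = cᵢ+dᵢ (unexposed), nᵢ = n₁ᵢ+n₀ᵢ.
Stratum 1 (Low): n₁ = 352, n₀ = 92, n = 444; a·n₀/n = 199·92/444 = 41.2342; c·n₁/n = 44·352/444 = 34.8829
Stratum 2 (Middle): n₁ = 389, n₀ = 240, n = 629; a·n₀/n = 274·240/629 = 104.5469; c·n₁/n = 99·389/629 = 61.2258
Stratum 3 (High): n₁ = 260, n₀ = 256, n = 516; a·n₀/n = 87·256/516 = 43.1628; c·n₁/n = 54·260/516 = 27.2093
RR_MH = (41.2342 + 104.5469 + 43.1628) / (34.8829 + 61.2258 + 27.2093) = 188.9439 / 123.3179 = 1.53217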